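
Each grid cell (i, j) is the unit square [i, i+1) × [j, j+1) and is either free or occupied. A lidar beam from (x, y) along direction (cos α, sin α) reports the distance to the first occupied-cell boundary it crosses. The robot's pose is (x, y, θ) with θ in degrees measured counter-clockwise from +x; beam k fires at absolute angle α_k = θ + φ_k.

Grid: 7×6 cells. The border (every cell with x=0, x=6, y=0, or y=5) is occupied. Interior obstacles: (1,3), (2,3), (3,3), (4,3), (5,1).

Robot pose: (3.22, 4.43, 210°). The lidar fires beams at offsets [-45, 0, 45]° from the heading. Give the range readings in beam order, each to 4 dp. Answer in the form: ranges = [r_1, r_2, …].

ranges = [2.2023, 0.8600, 0.4452]

beam 1: φ=-45°, α=165°
  direction (-0.9659, 0.2588); cell (3,4); t to first gridline: x 0.2278, y 2.2023 (then +1.0353 / +3.8637)
    (2,4) via x @ 0.2278
    (1,4) via x @ 1.2630
    (1,5) via y @ 2.2023  # hit
  → r_1 = 2.2023
beam 2: φ=0°, α=210°
  direction (-0.8660, -0.5000); cell (3,4); t to first gridline: x 0.2540, y 0.8600 (then +1.1547 / +2.0000)
    (2,4) via x @ 0.2540
    (2,3) via y @ 0.8600  # hit
  → r_2 = 0.8600
beam 3: φ=45°, α=255°
  direction (-0.2588, -0.9659); cell (3,4); t to first gridline: x 0.8500, y 0.4452 (then +3.8637 / +1.0353)
    (3,3) via y @ 0.4452  # hit
  → r_3 = 0.4452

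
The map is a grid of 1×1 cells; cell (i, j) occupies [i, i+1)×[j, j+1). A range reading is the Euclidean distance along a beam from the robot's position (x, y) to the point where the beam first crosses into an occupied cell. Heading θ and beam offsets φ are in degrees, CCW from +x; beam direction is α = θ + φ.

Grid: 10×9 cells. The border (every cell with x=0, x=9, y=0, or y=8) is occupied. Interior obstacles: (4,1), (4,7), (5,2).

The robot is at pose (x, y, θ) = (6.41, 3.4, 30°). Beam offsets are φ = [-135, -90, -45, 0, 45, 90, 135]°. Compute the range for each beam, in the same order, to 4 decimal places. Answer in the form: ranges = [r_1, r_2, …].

ranges = [2.4847, 2.7713, 2.6814, 2.9907, 4.7623, 4.1569, 5.6008]

beam 1: φ=-135°, α=255°
  direction (-0.2588, -0.9659); cell (6,3); t to first gridline: x 1.5841, y 0.4141 (then +3.8637 / +1.0353)
    (6,2) via y @ 0.4141
    (6,1) via y @ 1.4494
    (5,1) via x @ 1.5841
    (5,0) via y @ 2.4847  # hit
  → r_1 = 2.4847
beam 2: φ=-90°, α=300°
  direction (0.5000, -0.8660); cell (6,3); t to first gridline: x 1.1800, y 0.4619 (then +2.0000 / +1.1547)
    (6,2) via y @ 0.4619
    (7,2) via x @ 1.1800
    (7,1) via y @ 1.6166
    (7,0) via y @ 2.7713  # hit
  → r_2 = 2.7713
beam 3: φ=-45°, α=345°
  direction (0.9659, -0.2588); cell (6,3); t to first gridline: x 0.6108, y 1.5455 (then +1.0353 / +3.8637)
    (7,3) via x @ 0.6108
    (7,2) via y @ 1.5455
    (8,2) via x @ 1.6461
    (9,2) via x @ 2.6814  # hit
  → r_3 = 2.6814
beam 4: φ=0°, α=30°
  direction (0.8660, 0.5000); cell (6,3); t to first gridline: x 0.6813, y 1.2000 (then +1.1547 / +2.0000)
    (7,3) via x @ 0.6813
    (7,4) via y @ 1.2000
    (8,4) via x @ 1.8360
    (9,4) via x @ 2.9907  # hit
  → r_4 = 2.9907
beam 5: φ=45°, α=75°
  direction (0.2588, 0.9659); cell (6,3); t to first gridline: x 2.2796, y 0.6212 (then +3.8637 / +1.0353)
    (6,4) via y @ 0.6212
    (6,5) via y @ 1.6564
    (7,5) via x @ 2.2796
    (7,6) via y @ 2.6917
    (7,7) via y @ 3.7270
    (7,8) via y @ 4.7623  # hit
  → r_5 = 4.7623
beam 6: φ=90°, α=120°
  direction (-0.5000, 0.8660); cell (6,3); t to first gridline: x 0.8200, y 0.6928 (then +2.0000 / +1.1547)
    (6,4) via y @ 0.6928
    (5,4) via x @ 0.8200
    (5,5) via y @ 1.8475
    (4,5) via x @ 2.8200
    (4,6) via y @ 3.0022
    (4,7) via y @ 4.1569  # hit
  → r_6 = 4.1569
beam 7: φ=135°, α=165°
  direction (-0.9659, 0.2588); cell (6,3); t to first gridline: x 0.4245, y 2.3182 (then +1.0353 / +3.8637)
    (5,3) via x @ 0.4245
    (4,3) via x @ 1.4597
    (4,4) via y @ 2.3182
    (3,4) via x @ 2.4950
    (2,4) via x @ 3.5303
    (1,4) via x @ 4.5656
    (0,4) via x @ 5.6008  # hit
  → r_7 = 5.6008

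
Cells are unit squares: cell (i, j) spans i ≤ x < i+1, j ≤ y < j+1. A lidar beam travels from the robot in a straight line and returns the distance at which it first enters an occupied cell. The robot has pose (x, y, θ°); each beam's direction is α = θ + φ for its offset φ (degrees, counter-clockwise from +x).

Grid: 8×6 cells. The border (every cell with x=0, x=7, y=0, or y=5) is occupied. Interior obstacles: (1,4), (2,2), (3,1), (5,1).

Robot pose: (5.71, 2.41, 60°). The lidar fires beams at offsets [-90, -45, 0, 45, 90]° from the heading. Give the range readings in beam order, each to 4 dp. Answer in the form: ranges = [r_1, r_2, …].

ranges = [1.4896, 1.3355, 2.5800, 2.6814, 4.2839]

beam 1: φ=-90°, α=330°
  cosα=0.8660 sinα=-0.5000 | (5,2) | tMaxX 0.3349 tMaxY 0.8200 | tΔX 1.1547 tΔY 2.0000
    t=0.3349 [x] (6,2)
    t=0.8200 [y] (6,1)
    t=1.4896 [x] (7,1) — stop
  → r_1 = 1.4896
beam 2: φ=-45°, α=15°
  cosα=0.9659 sinα=0.2588 | (5,2) | tMaxX 0.3002 tMaxY 2.2796 | tΔX 1.0353 tΔY 3.8637
    t=0.3002 [x] (6,2)
    t=1.3355 [x] (7,2) — stop
  → r_2 = 1.3355
beam 3: φ=0°, α=60°
  cosα=0.5000 sinα=0.8660 | (5,2) | tMaxX 0.5800 tMaxY 0.6813 | tΔX 2.0000 tΔY 1.1547
    t=0.5800 [x] (6,2)
    t=0.6813 [y] (6,3)
    t=1.8360 [y] (6,4)
    t=2.5800 [x] (7,4) — stop
  → r_3 = 2.5800
beam 4: φ=45°, α=105°
  cosα=-0.2588 sinα=0.9659 | (5,2) | tMaxX 2.7432 tMaxY 0.6108 | tΔX 3.8637 tΔY 1.0353
    t=0.6108 [y] (5,3)
    t=1.6461 [y] (5,4)
    t=2.6814 [y] (5,5) — stop
  → r_4 = 2.6814
beam 5: φ=90°, α=150°
  cosα=-0.8660 sinα=0.5000 | (5,2) | tMaxX 0.8198 tMaxY 1.1800 | tΔX 1.1547 tΔY 2.0000
    t=0.8198 [x] (4,2)
    t=1.1800 [y] (4,3)
    t=1.9745 [x] (3,3)
    t=3.1292 [x] (2,3)
    t=3.1800 [y] (2,4)
    t=4.2839 [x] (1,4) — stop
  → r_5 = 4.2839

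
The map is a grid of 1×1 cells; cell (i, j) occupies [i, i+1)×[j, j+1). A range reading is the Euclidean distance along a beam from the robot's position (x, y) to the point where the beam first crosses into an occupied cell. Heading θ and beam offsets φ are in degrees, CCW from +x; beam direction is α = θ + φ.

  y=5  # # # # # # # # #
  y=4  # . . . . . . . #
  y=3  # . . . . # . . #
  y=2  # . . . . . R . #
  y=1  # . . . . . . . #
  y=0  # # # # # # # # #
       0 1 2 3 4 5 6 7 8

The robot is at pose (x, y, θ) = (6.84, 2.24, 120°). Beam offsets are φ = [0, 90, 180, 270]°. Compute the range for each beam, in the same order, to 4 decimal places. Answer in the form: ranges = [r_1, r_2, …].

ranges = [1.6800, 2.4800, 1.4318, 1.3395]

beam 1: φ=0°, α=120°
  direction (-0.5000, 0.8660); cell (6,2); t to first gridline: x 1.6800, y 0.8776 (then +2.0000 / +1.1547)
    (6,3) via y @ 0.8776
    (5,3) via x @ 1.6800  # hit
  → r_1 = 1.6800
beam 2: φ=90°, α=210°
  direction (-0.8660, -0.5000); cell (6,2); t to first gridline: x 0.9699, y 0.4800 (then +1.1547 / +2.0000)
    (6,1) via y @ 0.4800
    (5,1) via x @ 0.9699
    (4,1) via x @ 2.1246
    (4,0) via y @ 2.4800  # hit
  → r_2 = 2.4800
beam 3: φ=180°, α=300°
  direction (0.5000, -0.8660); cell (6,2); t to first gridline: x 0.3200, y 0.2771 (then +2.0000 / +1.1547)
    (6,1) via y @ 0.2771
    (7,1) via x @ 0.3200
    (7,0) via y @ 1.4318  # hit
  → r_3 = 1.4318
beam 4: φ=270°, α=30°
  direction (0.8660, 0.5000); cell (6,2); t to first gridline: x 0.1848, y 1.5200 (then +1.1547 / +2.0000)
    (7,2) via x @ 0.1848
    (8,2) via x @ 1.3395  # hit
  → r_4 = 1.3395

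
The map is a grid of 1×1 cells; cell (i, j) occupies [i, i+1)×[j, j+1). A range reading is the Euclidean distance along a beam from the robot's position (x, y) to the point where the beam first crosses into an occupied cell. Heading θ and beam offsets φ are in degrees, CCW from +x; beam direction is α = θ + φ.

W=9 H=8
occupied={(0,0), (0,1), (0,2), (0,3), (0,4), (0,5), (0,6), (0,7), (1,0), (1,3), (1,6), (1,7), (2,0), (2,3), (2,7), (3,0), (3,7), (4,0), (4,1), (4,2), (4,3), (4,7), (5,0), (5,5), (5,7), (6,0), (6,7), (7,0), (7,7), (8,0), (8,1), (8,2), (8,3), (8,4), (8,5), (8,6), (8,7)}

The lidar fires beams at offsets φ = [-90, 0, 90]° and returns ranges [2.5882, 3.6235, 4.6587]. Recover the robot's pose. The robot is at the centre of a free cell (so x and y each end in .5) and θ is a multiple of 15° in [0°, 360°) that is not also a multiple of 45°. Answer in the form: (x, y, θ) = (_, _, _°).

Enumerate (i+0.5, j+0.5, θ) over the 35 free cells and 16 admissible headings. For each, cast all 3 beams and compare to the given ranges.
  (3.5, 4.5, 345°): beam 1 = 3.6235 ≠ 2.5882 ✗
  (6.5, 5.5, 345°): beam 1 = 4.6587 ≠ 2.5882 ✗
  (7.5, 2.5, 120°): beam 1 = 0.5774 ≠ 2.5882 ✗
  (1.5, 2.5, 240°): beam 1 = 0.5774 ≠ 2.5882 ✗
  …
  (3.5, 4.5, 255°): r_1=2.5882, r_2=3.6235, r_3=4.6587 — all match ✓
No second candidate reproduces the full scan.

(x, y, θ) = (3.5, 4.5, 255°)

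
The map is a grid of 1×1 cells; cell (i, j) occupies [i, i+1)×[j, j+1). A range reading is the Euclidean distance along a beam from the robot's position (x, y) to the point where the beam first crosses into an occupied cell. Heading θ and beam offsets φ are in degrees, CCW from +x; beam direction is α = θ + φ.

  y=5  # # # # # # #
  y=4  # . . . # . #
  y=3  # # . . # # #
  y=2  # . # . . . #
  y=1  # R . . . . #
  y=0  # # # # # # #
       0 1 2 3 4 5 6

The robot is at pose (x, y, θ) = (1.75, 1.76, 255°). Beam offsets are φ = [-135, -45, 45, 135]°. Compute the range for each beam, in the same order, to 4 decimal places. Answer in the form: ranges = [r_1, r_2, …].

beam 1: φ=-135°, α=120°
  dir = (cos 120°, sin 120°) = (-0.5000, 0.8660); from cell (1,1)
  next x-line at t=1.5000, next y-line at t=0.2771; Δt_x=2.0000, Δt_y=1.1547
    y: enter (1,2) at t=0.2771
    y: enter (1,3) at t=1.4318 ← occupied
  → r_1 = 1.4318
beam 2: φ=-45°, α=210°
  dir = (cos 210°, sin 210°) = (-0.8660, -0.5000); from cell (1,1)
  next x-line at t=0.8660, next y-line at t=1.5200; Δt_x=1.1547, Δt_y=2.0000
    x: enter (0,1) at t=0.8660 ← occupied
  → r_2 = 0.8660
beam 3: φ=45°, α=300°
  dir = (cos 300°, sin 300°) = (0.5000, -0.8660); from cell (1,1)
  next x-line at t=0.5000, next y-line at t=0.8776; Δt_x=2.0000, Δt_y=1.1547
    x: enter (2,1) at t=0.5000
    y: enter (2,0) at t=0.8776 ← occupied
  → r_3 = 0.8776
beam 4: φ=135°, α=30°
  dir = (cos 30°, sin 30°) = (0.8660, 0.5000); from cell (1,1)
  next x-line at t=0.2887, next y-line at t=0.4800; Δt_x=1.1547, Δt_y=2.0000
    x: enter (2,1) at t=0.2887
    y: enter (2,2) at t=0.4800 ← occupied
  → r_4 = 0.4800

ranges = [1.4318, 0.8660, 0.8776, 0.4800]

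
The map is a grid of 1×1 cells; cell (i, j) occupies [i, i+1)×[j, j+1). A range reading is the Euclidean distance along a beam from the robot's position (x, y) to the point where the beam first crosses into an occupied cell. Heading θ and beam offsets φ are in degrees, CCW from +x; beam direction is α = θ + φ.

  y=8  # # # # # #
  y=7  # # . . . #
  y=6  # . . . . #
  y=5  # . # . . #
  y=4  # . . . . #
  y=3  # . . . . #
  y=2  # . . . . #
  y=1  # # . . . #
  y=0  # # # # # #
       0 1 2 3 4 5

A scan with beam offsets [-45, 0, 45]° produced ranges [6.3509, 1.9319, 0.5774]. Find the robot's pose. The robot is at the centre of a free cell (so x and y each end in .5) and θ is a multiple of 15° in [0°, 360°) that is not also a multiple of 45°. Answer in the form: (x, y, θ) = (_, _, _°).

(x, y, θ) = (4.5, 7.5, 285°)

Enumerate (i+0.5, j+0.5, θ) over the 25 free cells and 16 admissible headings. For each, cast all 3 beams and compare to the given ranges.
  (4.5, 3.5, 345°): beam 1 = 1.0000 ≠ 6.3509 ✗
  (4.5, 2.5, 300°): beam 1 = 1.5529 ≠ 6.3509 ✗
  (4.5, 3.5, 15°): beam 1 = 0.5774 ≠ 6.3509 ✗
  (3.5, 6.5, 150°): beam 1 = 1.5529 ≠ 6.3509 ✗
  (4.5, 1.5, 60°): beam 1 = 0.5176 ≠ 6.3509 ✗
  …
  (4.5, 7.5, 285°): r_1=6.3509, r_2=1.9319, r_3=0.5774 — all match ✓
No second candidate reproduces the full scan.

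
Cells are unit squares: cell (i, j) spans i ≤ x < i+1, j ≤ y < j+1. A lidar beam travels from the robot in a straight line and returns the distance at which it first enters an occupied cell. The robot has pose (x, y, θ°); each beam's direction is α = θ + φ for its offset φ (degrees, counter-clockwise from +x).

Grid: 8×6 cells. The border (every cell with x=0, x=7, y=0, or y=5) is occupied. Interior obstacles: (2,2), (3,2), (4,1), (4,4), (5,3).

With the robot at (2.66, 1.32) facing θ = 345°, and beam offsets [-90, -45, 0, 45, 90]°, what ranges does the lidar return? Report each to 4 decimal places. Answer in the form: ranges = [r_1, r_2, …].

ranges = [0.3313, 0.3695, 1.2364, 1.3600, 0.7040]

beam 1: φ=-90°, α=255°
  cosα=-0.2588 sinα=-0.9659 | (2,1) | tMaxX 2.5500 tMaxY 0.3313 | tΔX 3.8637 tΔY 1.0353
    t=0.3313 [y] (2,0) — stop
  → r_1 = 0.3313
beam 2: φ=-45°, α=300°
  cosα=0.5000 sinα=-0.8660 | (2,1) | tMaxX 0.6800 tMaxY 0.3695 | tΔX 2.0000 tΔY 1.1547
    t=0.3695 [y] (2,0) — stop
  → r_2 = 0.3695
beam 3: φ=0°, α=345°
  cosα=0.9659 sinα=-0.2588 | (2,1) | tMaxX 0.3520 tMaxY 1.2364 | tΔX 1.0353 tΔY 3.8637
    t=0.3520 [x] (3,1)
    t=1.2364 [y] (3,0) — stop
  → r_3 = 1.2364
beam 4: φ=45°, α=30°
  cosα=0.8660 sinα=0.5000 | (2,1) | tMaxX 0.3926 tMaxY 1.3600 | tΔX 1.1547 tΔY 2.0000
    t=0.3926 [x] (3,1)
    t=1.3600 [y] (3,2) — stop
  → r_4 = 1.3600
beam 5: φ=90°, α=75°
  cosα=0.2588 sinα=0.9659 | (2,1) | tMaxX 1.3137 tMaxY 0.7040 | tΔX 3.8637 tΔY 1.0353
    t=0.7040 [y] (2,2) — stop
  → r_5 = 0.7040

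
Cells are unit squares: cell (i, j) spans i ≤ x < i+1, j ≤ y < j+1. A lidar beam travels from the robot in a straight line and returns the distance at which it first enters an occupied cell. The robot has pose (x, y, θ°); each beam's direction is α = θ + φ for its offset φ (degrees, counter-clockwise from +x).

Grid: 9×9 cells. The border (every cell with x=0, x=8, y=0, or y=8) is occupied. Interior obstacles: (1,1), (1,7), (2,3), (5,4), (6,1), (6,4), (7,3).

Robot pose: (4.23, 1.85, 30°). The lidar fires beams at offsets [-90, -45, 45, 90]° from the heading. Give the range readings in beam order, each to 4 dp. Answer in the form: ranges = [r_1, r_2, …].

beam 1: φ=-90°, α=300°
  dir = (cos 300°, sin 300°) = (0.5000, -0.8660); from cell (4,1)
  next x-line at t=1.5400, next y-line at t=0.9815; Δt_x=2.0000, Δt_y=1.1547
    y: enter (4,0) at t=0.9815 ← occupied
  → r_1 = 0.9815
beam 2: φ=-45°, α=345°
  dir = (cos 345°, sin 345°) = (0.9659, -0.2588); from cell (4,1)
  next x-line at t=0.7972, next y-line at t=3.2841; Δt_x=1.0353, Δt_y=3.8637
    x: enter (5,1) at t=0.7972
    x: enter (6,1) at t=1.8324 ← occupied
  → r_2 = 1.8324
beam 3: φ=45°, α=75°
  dir = (cos 75°, sin 75°) = (0.2588, 0.9659); from cell (4,1)
  next x-line at t=2.9751, next y-line at t=0.1553; Δt_x=3.8637, Δt_y=1.0353
    y: enter (4,2) at t=0.1553
    y: enter (4,3) at t=1.1906
    y: enter (4,4) at t=2.2258
    x: enter (5,4) at t=2.9751 ← occupied
  → r_3 = 2.9751
beam 4: φ=90°, α=120°
  dir = (cos 120°, sin 120°) = (-0.5000, 0.8660); from cell (4,1)
  next x-line at t=0.4600, next y-line at t=0.1732; Δt_x=2.0000, Δt_y=1.1547
    y: enter (4,2) at t=0.1732
    x: enter (3,2) at t=0.4600
    y: enter (3,3) at t=1.3279
    x: enter (2,3) at t=2.4600 ← occupied
  → r_4 = 2.4600

ranges = [0.9815, 1.8324, 2.9751, 2.4600]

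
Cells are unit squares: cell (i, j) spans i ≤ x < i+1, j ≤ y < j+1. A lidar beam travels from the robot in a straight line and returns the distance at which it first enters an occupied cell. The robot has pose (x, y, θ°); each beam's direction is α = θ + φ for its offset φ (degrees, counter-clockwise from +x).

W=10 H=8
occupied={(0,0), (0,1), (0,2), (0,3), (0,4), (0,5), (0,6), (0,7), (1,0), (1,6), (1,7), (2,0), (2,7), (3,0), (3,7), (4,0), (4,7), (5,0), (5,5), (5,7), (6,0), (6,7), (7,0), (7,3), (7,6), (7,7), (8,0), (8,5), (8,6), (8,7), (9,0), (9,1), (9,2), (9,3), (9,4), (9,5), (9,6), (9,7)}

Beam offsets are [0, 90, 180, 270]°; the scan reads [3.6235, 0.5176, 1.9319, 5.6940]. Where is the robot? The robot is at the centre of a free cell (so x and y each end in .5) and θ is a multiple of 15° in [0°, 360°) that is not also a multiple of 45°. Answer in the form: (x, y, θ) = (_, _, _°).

(x, y, θ) = (4.5, 6.5, 345°)

Enumerate (i+0.5, j+0.5, θ) over the 42 free cells and 16 admissible headings. For each, cast all 4 beams and compare to the given ranges.
  (6.5, 3.5, 15°): beam 1 = 0.5176 ≠ 3.6235 ✗
  (4.5, 5.5, 255°): beam 1 = 4.6587 ≠ 3.6235 ✗
  (1.5, 4.5, 30°): beam 1 = 5.0000 ≠ 3.6235 ✗
  (6.5, 2.5, 120°): beam 1 = 2.8868 ≠ 3.6235 ✗
  (3.5, 3.5, 120°): beam 1 = 3.0000 ≠ 3.6235 ✗
  …
  (4.5, 6.5, 345°): r_1=3.6235, r_2=0.5176, r_3=1.9319, r_4=5.6940 — all match ✓
Only this pose fits every beam.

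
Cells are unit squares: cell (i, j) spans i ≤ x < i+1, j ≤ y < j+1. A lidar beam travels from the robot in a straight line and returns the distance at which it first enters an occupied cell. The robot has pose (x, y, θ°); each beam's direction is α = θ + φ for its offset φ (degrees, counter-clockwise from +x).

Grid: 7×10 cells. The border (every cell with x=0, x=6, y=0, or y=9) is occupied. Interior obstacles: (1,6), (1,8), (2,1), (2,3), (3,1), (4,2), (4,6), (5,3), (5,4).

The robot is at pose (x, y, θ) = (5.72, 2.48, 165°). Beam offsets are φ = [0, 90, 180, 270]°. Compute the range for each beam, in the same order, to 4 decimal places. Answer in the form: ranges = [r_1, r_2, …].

ranges = [0.7454, 1.5322, 0.2899, 0.5383]

beam 1: φ=0°, α=165°
  direction (-0.9659, 0.2588); cell (5,2); t to first gridline: x 0.7454, y 2.0091 (then +1.0353 / +3.8637)
    (4,2) via x @ 0.7454  # hit
  → r_1 = 0.7454
beam 2: φ=90°, α=255°
  direction (-0.2588, -0.9659); cell (5,2); t to first gridline: x 2.7819, y 0.4969 (then +3.8637 / +1.0353)
    (5,1) via y @ 0.4969
    (5,0) via y @ 1.5322  # hit
  → r_2 = 1.5322
beam 3: φ=180°, α=345°
  direction (0.9659, -0.2588); cell (5,2); t to first gridline: x 0.2899, y 1.8546 (then +1.0353 / +3.8637)
    (6,2) via x @ 0.2899  # hit
  → r_3 = 0.2899
beam 4: φ=270°, α=75°
  direction (0.2588, 0.9659); cell (5,2); t to first gridline: x 1.0818, y 0.5383 (then +3.8637 / +1.0353)
    (5,3) via y @ 0.5383  # hit
  → r_4 = 0.5383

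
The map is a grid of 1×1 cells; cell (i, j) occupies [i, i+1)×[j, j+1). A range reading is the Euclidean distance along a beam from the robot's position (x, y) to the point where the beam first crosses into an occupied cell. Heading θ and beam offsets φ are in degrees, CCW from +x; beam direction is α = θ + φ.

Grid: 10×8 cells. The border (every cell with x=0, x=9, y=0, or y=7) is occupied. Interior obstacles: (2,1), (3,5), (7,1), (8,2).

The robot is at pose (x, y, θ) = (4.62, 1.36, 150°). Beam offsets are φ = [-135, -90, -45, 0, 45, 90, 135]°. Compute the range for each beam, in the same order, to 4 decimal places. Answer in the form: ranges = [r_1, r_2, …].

ranges = [2.4640, 6.5125, 3.7684, 4.1800, 1.3909, 0.4157, 0.3727]

beam 1: φ=-135°, α=15°
  direction (0.9659, 0.2588); cell (4,1); t to first gridline: x 0.3934, y 2.4728 (then +1.0353 / +3.8637)
    (5,1) via x @ 0.3934
    (6,1) via x @ 1.4287
    (7,1) via x @ 2.4640  # hit
  → r_1 = 2.4640
beam 2: φ=-90°, α=60°
  direction (0.5000, 0.8660); cell (4,1); t to first gridline: x 0.7600, y 0.7390 (then +2.0000 / +1.1547)
    (4,2) via y @ 0.7390
    (5,2) via x @ 0.7600
    (5,3) via y @ 1.8937
    (6,3) via x @ 2.7600
    (6,4) via y @ 3.0484
    (6,5) via y @ 4.2031
    (7,5) via x @ 4.7600
    (7,6) via y @ 5.3578
    (7,7) via y @ 6.5125  # hit
  → r_2 = 6.5125
beam 3: φ=-45°, α=105°
  direction (-0.2588, 0.9659); cell (4,1); t to first gridline: x 2.3955, y 0.6626 (then +3.8637 / +1.0353)
    (4,2) via y @ 0.6626
    (4,3) via y @ 1.6979
    (3,3) via x @ 2.3955
    (3,4) via y @ 2.7331
    (3,5) via y @ 3.7684  # hit
  → r_3 = 3.7684
beam 4: φ=0°, α=150°
  direction (-0.8660, 0.5000); cell (4,1); t to first gridline: x 0.7159, y 1.2800 (then +1.1547 / +2.0000)
    (3,1) via x @ 0.7159
    (3,2) via y @ 1.2800
    (2,2) via x @ 1.8706
    (1,2) via x @ 3.0253
    (1,3) via y @ 3.2800
    (0,3) via x @ 4.1800  # hit
  → r_4 = 4.1800
beam 5: φ=45°, α=195°
  direction (-0.9659, -0.2588); cell (4,1); t to first gridline: x 0.6419, y 1.3909 (then +1.0353 / +3.8637)
    (3,1) via x @ 0.6419
    (3,0) via y @ 1.3909  # hit
  → r_5 = 1.3909
beam 6: φ=90°, α=240°
  direction (-0.5000, -0.8660); cell (4,1); t to first gridline: x 1.2400, y 0.4157 (then +2.0000 / +1.1547)
    (4,0) via y @ 0.4157  # hit
  → r_6 = 0.4157
beam 7: φ=135°, α=285°
  direction (0.2588, -0.9659); cell (4,1); t to first gridline: x 1.4682, y 0.3727 (then +3.8637 / +1.0353)
    (4,0) via y @ 0.3727  # hit
  → r_7 = 0.3727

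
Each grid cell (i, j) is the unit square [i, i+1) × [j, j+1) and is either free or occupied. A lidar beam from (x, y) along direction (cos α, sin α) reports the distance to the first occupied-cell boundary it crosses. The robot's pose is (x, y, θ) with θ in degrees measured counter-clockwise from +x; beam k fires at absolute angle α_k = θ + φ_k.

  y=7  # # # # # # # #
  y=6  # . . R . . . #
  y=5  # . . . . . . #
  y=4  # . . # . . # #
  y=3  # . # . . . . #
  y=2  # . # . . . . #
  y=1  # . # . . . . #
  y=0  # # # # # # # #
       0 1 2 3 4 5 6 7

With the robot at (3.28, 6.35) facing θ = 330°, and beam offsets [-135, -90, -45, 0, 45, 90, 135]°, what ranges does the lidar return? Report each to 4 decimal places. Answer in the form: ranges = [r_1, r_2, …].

ranges = [2.3604, 4.5600, 1.3976, 3.1408, 2.5114, 0.7506, 0.6729]

beam 1: φ=-135°, α=195°
  dir = (cos 195°, sin 195°) = (-0.9659, -0.2588); from cell (3,6)
  next x-line at t=0.2899, next y-line at t=1.3523; Δt_x=1.0353, Δt_y=3.8637
    x: enter (2,6) at t=0.2899
    x: enter (1,6) at t=1.3252
    y: enter (1,5) at t=1.3523
    x: enter (0,5) at t=2.3604 ← occupied
  → r_1 = 2.3604
beam 2: φ=-90°, α=240°
  dir = (cos 240°, sin 240°) = (-0.5000, -0.8660); from cell (3,6)
  next x-line at t=0.5600, next y-line at t=0.4041; Δt_x=2.0000, Δt_y=1.1547
    y: enter (3,5) at t=0.4041
    x: enter (2,5) at t=0.5600
    y: enter (2,4) at t=1.5588
    x: enter (1,4) at t=2.5600
    y: enter (1,3) at t=2.7135
    y: enter (1,2) at t=3.8682
    x: enter (0,2) at t=4.5600 ← occupied
  → r_2 = 4.5600
beam 3: φ=-45°, α=285°
  dir = (cos 285°, sin 285°) = (0.2588, -0.9659); from cell (3,6)
  next x-line at t=2.7819, next y-line at t=0.3623; Δt_x=3.8637, Δt_y=1.0353
    y: enter (3,5) at t=0.3623
    y: enter (3,4) at t=1.3976 ← occupied
  → r_3 = 1.3976
beam 4: φ=0°, α=330°
  dir = (cos 330°, sin 330°) = (0.8660, -0.5000); from cell (3,6)
  next x-line at t=0.8314, next y-line at t=0.7000; Δt_x=1.1547, Δt_y=2.0000
    y: enter (3,5) at t=0.7000
    x: enter (4,5) at t=0.8314
    x: enter (5,5) at t=1.9861
    y: enter (5,4) at t=2.7000
    x: enter (6,4) at t=3.1408 ← occupied
  → r_4 = 3.1408
beam 5: φ=45°, α=15°
  dir = (cos 15°, sin 15°) = (0.9659, 0.2588); from cell (3,6)
  next x-line at t=0.7454, next y-line at t=2.5114; Δt_x=1.0353, Δt_y=3.8637
    x: enter (4,6) at t=0.7454
    x: enter (5,6) at t=1.7807
    y: enter (5,7) at t=2.5114 ← occupied
  → r_5 = 2.5114
beam 6: φ=90°, α=60°
  dir = (cos 60°, sin 60°) = (0.5000, 0.8660); from cell (3,6)
  next x-line at t=1.4400, next y-line at t=0.7506; Δt_x=2.0000, Δt_y=1.1547
    y: enter (3,7) at t=0.7506 ← occupied
  → r_6 = 0.7506
beam 7: φ=135°, α=105°
  dir = (cos 105°, sin 105°) = (-0.2588, 0.9659); from cell (3,6)
  next x-line at t=1.0818, next y-line at t=0.6729; Δt_x=3.8637, Δt_y=1.0353
    y: enter (3,7) at t=0.6729 ← occupied
  → r_7 = 0.6729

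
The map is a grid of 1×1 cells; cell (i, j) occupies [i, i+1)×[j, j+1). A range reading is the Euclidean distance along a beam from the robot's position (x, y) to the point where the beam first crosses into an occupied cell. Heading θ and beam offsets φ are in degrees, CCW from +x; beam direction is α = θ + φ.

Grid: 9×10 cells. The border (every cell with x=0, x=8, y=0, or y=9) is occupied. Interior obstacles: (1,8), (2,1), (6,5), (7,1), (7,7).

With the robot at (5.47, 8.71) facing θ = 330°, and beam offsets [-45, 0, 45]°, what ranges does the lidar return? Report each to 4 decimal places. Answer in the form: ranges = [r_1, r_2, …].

ranges = [2.8056, 1.7667, 1.1205]

beam 1: φ=-45°, α=285°
  cosα=0.2588 sinα=-0.9659 | (5,8) | tMaxX 2.0478 tMaxY 0.7350 | tΔX 3.8637 tΔY 1.0353
    t=0.7350 [y] (5,7)
    t=1.7703 [y] (5,6)
    t=2.0478 [x] (6,6)
    t=2.8056 [y] (6,5) — stop
  → r_1 = 2.8056
beam 2: φ=0°, α=330°
  cosα=0.8660 sinα=-0.5000 | (5,8) | tMaxX 0.6120 tMaxY 1.4200 | tΔX 1.1547 tΔY 2.0000
    t=0.6120 [x] (6,8)
    t=1.4200 [y] (6,7)
    t=1.7667 [x] (7,7) — stop
  → r_2 = 1.7667
beam 3: φ=45°, α=15°
  cosα=0.9659 sinα=0.2588 | (5,8) | tMaxX 0.5487 tMaxY 1.1205 | tΔX 1.0353 tΔY 3.8637
    t=0.5487 [x] (6,8)
    t=1.1205 [y] (6,9) — stop
  → r_3 = 1.1205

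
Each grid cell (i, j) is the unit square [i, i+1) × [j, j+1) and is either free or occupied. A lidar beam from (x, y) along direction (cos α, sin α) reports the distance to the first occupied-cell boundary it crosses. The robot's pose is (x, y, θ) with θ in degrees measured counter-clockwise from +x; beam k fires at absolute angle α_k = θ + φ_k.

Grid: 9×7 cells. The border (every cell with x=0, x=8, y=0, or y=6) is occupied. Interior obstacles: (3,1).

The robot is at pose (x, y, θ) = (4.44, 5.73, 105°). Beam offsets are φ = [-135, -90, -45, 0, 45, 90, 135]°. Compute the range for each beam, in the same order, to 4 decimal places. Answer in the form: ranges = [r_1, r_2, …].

beam 1: φ=-135°, α=330°
  direction (0.8660, -0.5000); cell (4,5); t to first gridline: x 0.6466, y 1.4600 (then +1.1547 / +2.0000)
    (5,5) via x @ 0.6466
    (5,4) via y @ 1.4600
    (6,4) via x @ 1.8013
    (7,4) via x @ 2.9560
    (7,3) via y @ 3.4600
    (8,3) via x @ 4.1107  # hit
  → r_1 = 4.1107
beam 2: φ=-90°, α=15°
  direction (0.9659, 0.2588); cell (4,5); t to first gridline: x 0.5798, y 1.0432 (then +1.0353 / +3.8637)
    (5,5) via x @ 0.5798
    (5,6) via y @ 1.0432  # hit
  → r_2 = 1.0432
beam 3: φ=-45°, α=60°
  direction (0.5000, 0.8660); cell (4,5); t to first gridline: x 1.1200, y 0.3118 (then +2.0000 / +1.1547)
    (4,6) via y @ 0.3118  # hit
  → r_3 = 0.3118
beam 4: φ=0°, α=105°
  direction (-0.2588, 0.9659); cell (4,5); t to first gridline: x 1.7000, y 0.2795 (then +3.8637 / +1.0353)
    (4,6) via y @ 0.2795  # hit
  → r_4 = 0.2795
beam 5: φ=45°, α=150°
  direction (-0.8660, 0.5000); cell (4,5); t to first gridline: x 0.5081, y 0.5400 (then +1.1547 / +2.0000)
    (3,5) via x @ 0.5081
    (3,6) via y @ 0.5400  # hit
  → r_5 = 0.5400
beam 6: φ=90°, α=195°
  direction (-0.9659, -0.2588); cell (4,5); t to first gridline: x 0.4555, y 2.8205 (then +1.0353 / +3.8637)
    (3,5) via x @ 0.4555
    (2,5) via x @ 1.4908
    (1,5) via x @ 2.5261
    (1,4) via y @ 2.8205
    (0,4) via x @ 3.5614  # hit
  → r_6 = 3.5614
beam 7: φ=135°, α=240°
  direction (-0.5000, -0.8660); cell (4,5); t to first gridline: x 0.8800, y 0.8429 (then +2.0000 / +1.1547)
    (4,4) via y @ 0.8429
    (3,4) via x @ 0.8800
    (3,3) via y @ 1.9976
    (2,3) via x @ 2.8800
    (2,2) via y @ 3.1523
    (2,1) via y @ 4.3070
    (1,1) via x @ 4.8800
    (1,0) via y @ 5.4617  # hit
  → r_7 = 5.4617

ranges = [4.1107, 1.0432, 0.3118, 0.2795, 0.5400, 3.5614, 5.4617]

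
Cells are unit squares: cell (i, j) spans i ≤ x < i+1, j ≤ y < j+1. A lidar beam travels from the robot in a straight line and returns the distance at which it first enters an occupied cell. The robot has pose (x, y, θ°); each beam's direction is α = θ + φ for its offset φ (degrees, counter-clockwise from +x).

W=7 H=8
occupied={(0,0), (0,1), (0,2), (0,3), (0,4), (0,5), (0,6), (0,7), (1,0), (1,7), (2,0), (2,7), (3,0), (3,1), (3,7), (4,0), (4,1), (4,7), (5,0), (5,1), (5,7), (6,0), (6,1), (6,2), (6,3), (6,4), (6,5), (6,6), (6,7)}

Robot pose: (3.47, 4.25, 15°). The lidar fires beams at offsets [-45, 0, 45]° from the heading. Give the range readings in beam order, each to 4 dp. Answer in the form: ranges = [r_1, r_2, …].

ranges = [2.9214, 2.6192, 3.1754]

beam 1: φ=-45°, α=330°
  d=(0.8660,-0.5000)  start (3,4)  tX=0.6120 tY=0.5000  stride 1/|dx|=1.1547 1/|dy|=2.0000
    cross y-line → (3,3), t=0.5000
    cross x-line → (4,3), t=0.6120
    cross x-line → (5,3), t=1.7667
    cross y-line → (5,2), t=2.5000
    cross x-line → (6,2), t=2.9214 (wall)
  → r_1 = 2.9214
beam 2: φ=0°, α=15°
  d=(0.9659,0.2588)  start (3,4)  tX=0.5487 tY=2.8978  stride 1/|dx|=1.0353 1/|dy|=3.8637
    cross x-line → (4,4), t=0.5487
    cross x-line → (5,4), t=1.5840
    cross x-line → (6,4), t=2.6192 (wall)
  → r_2 = 2.6192
beam 3: φ=45°, α=60°
  d=(0.5000,0.8660)  start (3,4)  tX=1.0600 tY=0.8660  stride 1/|dx|=2.0000 1/|dy|=1.1547
    cross y-line → (3,5), t=0.8660
    cross x-line → (4,5), t=1.0600
    cross y-line → (4,6), t=2.0207
    cross x-line → (5,6), t=3.0600
    cross y-line → (5,7), t=3.1754 (wall)
  → r_3 = 3.1754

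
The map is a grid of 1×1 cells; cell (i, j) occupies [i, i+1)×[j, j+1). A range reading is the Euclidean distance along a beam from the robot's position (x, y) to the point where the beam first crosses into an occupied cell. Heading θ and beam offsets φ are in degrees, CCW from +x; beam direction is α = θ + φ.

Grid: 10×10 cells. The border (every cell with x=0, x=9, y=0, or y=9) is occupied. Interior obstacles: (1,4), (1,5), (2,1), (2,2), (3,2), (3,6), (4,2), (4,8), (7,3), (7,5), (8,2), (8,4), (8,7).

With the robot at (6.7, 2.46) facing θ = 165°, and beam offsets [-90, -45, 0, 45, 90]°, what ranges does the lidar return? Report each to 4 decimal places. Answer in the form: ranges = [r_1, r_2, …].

beam 1: φ=-90°, α=75°
  dir = (cos 75°, sin 75°) = (0.2588, 0.9659); from cell (6,2)
  next x-line at t=1.1591, next y-line at t=0.5590; Δt_x=3.8637, Δt_y=1.0353
    y: enter (6,3) at t=0.5590
    x: enter (7,3) at t=1.1591 ← occupied
  → r_1 = 1.1591
beam 2: φ=-45°, α=120°
  dir = (cos 120°, sin 120°) = (-0.5000, 0.8660); from cell (6,2)
  next x-line at t=1.4000, next y-line at t=0.6235; Δt_x=2.0000, Δt_y=1.1547
    y: enter (6,3) at t=0.6235
    x: enter (5,3) at t=1.4000
    y: enter (5,4) at t=1.7782
    y: enter (5,5) at t=2.9329
    x: enter (4,5) at t=3.4000
    y: enter (4,6) at t=4.0876
    y: enter (4,7) at t=5.2423
    x: enter (3,7) at t=5.4000
    y: enter (3,8) at t=6.3970
    x: enter (2,8) at t=7.4000
    y: enter (2,9) at t=7.5517 ← occupied
  → r_2 = 7.5517
beam 3: φ=0°, α=165°
  dir = (cos 165°, sin 165°) = (-0.9659, 0.2588); from cell (6,2)
  next x-line at t=0.7247, next y-line at t=2.0864; Δt_x=1.0353, Δt_y=3.8637
    x: enter (5,2) at t=0.7247
    x: enter (4,2) at t=1.7600 ← occupied
  → r_3 = 1.7600
beam 4: φ=45°, α=210°
  dir = (cos 210°, sin 210°) = (-0.8660, -0.5000); from cell (6,2)
  next x-line at t=0.8083, next y-line at t=0.9200; Δt_x=1.1547, Δt_y=2.0000
    x: enter (5,2) at t=0.8083
    y: enter (5,1) at t=0.9200
    x: enter (4,1) at t=1.9630
    y: enter (4,0) at t=2.9200 ← occupied
  → r_4 = 2.9200
beam 5: φ=90°, α=255°
  dir = (cos 255°, sin 255°) = (-0.2588, -0.9659); from cell (6,2)
  next x-line at t=2.7046, next y-line at t=0.4762; Δt_x=3.8637, Δt_y=1.0353
    y: enter (6,1) at t=0.4762
    y: enter (6,0) at t=1.5115 ← occupied
  → r_5 = 1.5115

ranges = [1.1591, 7.5517, 1.7600, 2.9200, 1.5115]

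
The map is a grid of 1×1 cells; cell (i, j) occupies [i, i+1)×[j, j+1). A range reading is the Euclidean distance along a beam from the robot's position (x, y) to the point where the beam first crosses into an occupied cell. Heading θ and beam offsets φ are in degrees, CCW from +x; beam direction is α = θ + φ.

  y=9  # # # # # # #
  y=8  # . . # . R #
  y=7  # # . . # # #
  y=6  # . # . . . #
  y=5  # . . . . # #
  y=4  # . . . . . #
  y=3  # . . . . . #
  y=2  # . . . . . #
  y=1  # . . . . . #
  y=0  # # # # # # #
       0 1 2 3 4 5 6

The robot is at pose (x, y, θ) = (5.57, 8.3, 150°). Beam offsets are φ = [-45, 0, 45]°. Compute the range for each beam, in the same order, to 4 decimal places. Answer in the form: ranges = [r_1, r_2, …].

beam 1: φ=-45°, α=105°
  dir = (cos 105°, sin 105°) = (-0.2588, 0.9659); from cell (5,8)
  next x-line at t=2.2023, next y-line at t=0.7247; Δt_x=3.8637, Δt_y=1.0353
    y: enter (5,9) at t=0.7247 ← occupied
  → r_1 = 0.7247
beam 2: φ=0°, α=150°
  dir = (cos 150°, sin 150°) = (-0.8660, 0.5000); from cell (5,8)
  next x-line at t=0.6582, next y-line at t=1.4000; Δt_x=1.1547, Δt_y=2.0000
    x: enter (4,8) at t=0.6582
    y: enter (4,9) at t=1.4000 ← occupied
  → r_2 = 1.4000
beam 3: φ=45°, α=195°
  dir = (cos 195°, sin 195°) = (-0.9659, -0.2588); from cell (5,8)
  next x-line at t=0.5901, next y-line at t=1.1591; Δt_x=1.0353, Δt_y=3.8637
    x: enter (4,8) at t=0.5901
    y: enter (4,7) at t=1.1591 ← occupied
  → r_3 = 1.1591

ranges = [0.7247, 1.4000, 1.1591]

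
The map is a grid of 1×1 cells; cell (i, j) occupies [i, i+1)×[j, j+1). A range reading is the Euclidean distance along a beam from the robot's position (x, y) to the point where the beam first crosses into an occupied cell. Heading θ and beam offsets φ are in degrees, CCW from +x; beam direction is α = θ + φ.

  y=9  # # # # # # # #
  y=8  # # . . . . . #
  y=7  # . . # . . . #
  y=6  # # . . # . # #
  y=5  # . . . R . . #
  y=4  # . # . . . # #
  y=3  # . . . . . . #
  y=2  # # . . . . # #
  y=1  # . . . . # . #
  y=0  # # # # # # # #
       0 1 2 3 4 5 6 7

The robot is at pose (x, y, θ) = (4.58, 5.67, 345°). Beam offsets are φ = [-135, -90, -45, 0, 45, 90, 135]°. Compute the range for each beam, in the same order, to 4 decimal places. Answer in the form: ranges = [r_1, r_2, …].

ranges = [1.8244, 4.8347, 3.0831, 2.5054, 1.6397, 0.3416, 0.3811]

beam 1: φ=-135°, α=210°
  cosα=-0.8660 sinα=-0.5000 | (4,5) | tMaxX 0.6697 tMaxY 1.3400 | tΔX 1.1547 tΔY 2.0000
    t=0.6697 [x] (3,5)
    t=1.3400 [y] (3,4)
    t=1.8244 [x] (2,4) — stop
  → r_1 = 1.8244
beam 2: φ=-90°, α=255°
  cosα=-0.2588 sinα=-0.9659 | (4,5) | tMaxX 2.2409 tMaxY 0.6936 | tΔX 3.8637 tΔY 1.0353
    t=0.6936 [y] (4,4)
    t=1.7289 [y] (4,3)
    t=2.2409 [x] (3,3)
    t=2.7642 [y] (3,2)
    t=3.7995 [y] (3,1)
    t=4.8347 [y] (3,0) — stop
  → r_2 = 4.8347
beam 3: φ=-45°, α=300°
  cosα=0.5000 sinα=-0.8660 | (4,5) | tMaxX 0.8400 tMaxY 0.7736 | tΔX 2.0000 tΔY 1.1547
    t=0.7736 [y] (4,4)
    t=0.8400 [x] (5,4)
    t=1.9283 [y] (5,3)
    t=2.8400 [x] (6,3)
    t=3.0831 [y] (6,2) — stop
  → r_3 = 3.0831
beam 4: φ=0°, α=345°
  cosα=0.9659 sinα=-0.2588 | (4,5) | tMaxX 0.4348 tMaxY 2.5887 | tΔX 1.0353 tΔY 3.8637
    t=0.4348 [x] (5,5)
    t=1.4701 [x] (6,5)
    t=2.5054 [x] (7,5) — stop
  → r_4 = 2.5054
beam 5: φ=45°, α=30°
  cosα=0.8660 sinα=0.5000 | (4,5) | tMaxX 0.4850 tMaxY 0.6600 | tΔX 1.1547 tΔY 2.0000
    t=0.4850 [x] (5,5)
    t=0.6600 [y] (5,6)
    t=1.6397 [x] (6,6) — stop
  → r_5 = 1.6397
beam 6: φ=90°, α=75°
  cosα=0.2588 sinα=0.9659 | (4,5) | tMaxX 1.6228 tMaxY 0.3416 | tΔX 3.8637 tΔY 1.0353
    t=0.3416 [y] (4,6) — stop
  → r_6 = 0.3416
beam 7: φ=135°, α=120°
  cosα=-0.5000 sinα=0.8660 | (4,5) | tMaxX 1.1600 tMaxY 0.3811 | tΔX 2.0000 tΔY 1.1547
    t=0.3811 [y] (4,6) — stop
  → r_7 = 0.3811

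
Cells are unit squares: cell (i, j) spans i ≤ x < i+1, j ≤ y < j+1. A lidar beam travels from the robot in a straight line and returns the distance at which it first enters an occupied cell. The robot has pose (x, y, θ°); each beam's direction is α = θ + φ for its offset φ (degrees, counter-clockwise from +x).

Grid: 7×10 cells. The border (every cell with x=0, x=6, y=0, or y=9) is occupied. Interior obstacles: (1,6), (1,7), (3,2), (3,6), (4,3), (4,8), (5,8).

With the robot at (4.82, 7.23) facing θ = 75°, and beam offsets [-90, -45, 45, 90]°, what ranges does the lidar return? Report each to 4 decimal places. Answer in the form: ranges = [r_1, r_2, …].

ranges = [1.2216, 1.3625, 0.8891, 2.9195]

beam 1: φ=-90°, α=345°
  d=(0.9659,-0.2588)  start (4,7)  tX=0.1863 tY=0.8887  stride 1/|dx|=1.0353 1/|dy|=3.8637
    cross x-line → (5,7), t=0.1863
    cross y-line → (5,6), t=0.8887
    cross x-line → (6,6), t=1.2216 (wall)
  → r_1 = 1.2216
beam 2: φ=-45°, α=30°
  d=(0.8660,0.5000)  start (4,7)  tX=0.2078 tY=1.5400  stride 1/|dx|=1.1547 1/|dy|=2.0000
    cross x-line → (5,7), t=0.2078
    cross x-line → (6,7), t=1.3625 (wall)
  → r_2 = 1.3625
beam 3: φ=45°, α=120°
  d=(-0.5000,0.8660)  start (4,7)  tX=1.6400 tY=0.8891  stride 1/|dx|=2.0000 1/|dy|=1.1547
    cross y-line → (4,8), t=0.8891 (wall)
  → r_3 = 0.8891
beam 4: φ=90°, α=165°
  d=(-0.9659,0.2588)  start (4,7)  tX=0.8489 tY=2.9751  stride 1/|dx|=1.0353 1/|dy|=3.8637
    cross x-line → (3,7), t=0.8489
    cross x-line → (2,7), t=1.8842
    cross x-line → (1,7), t=2.9195 (wall)
  → r_4 = 2.9195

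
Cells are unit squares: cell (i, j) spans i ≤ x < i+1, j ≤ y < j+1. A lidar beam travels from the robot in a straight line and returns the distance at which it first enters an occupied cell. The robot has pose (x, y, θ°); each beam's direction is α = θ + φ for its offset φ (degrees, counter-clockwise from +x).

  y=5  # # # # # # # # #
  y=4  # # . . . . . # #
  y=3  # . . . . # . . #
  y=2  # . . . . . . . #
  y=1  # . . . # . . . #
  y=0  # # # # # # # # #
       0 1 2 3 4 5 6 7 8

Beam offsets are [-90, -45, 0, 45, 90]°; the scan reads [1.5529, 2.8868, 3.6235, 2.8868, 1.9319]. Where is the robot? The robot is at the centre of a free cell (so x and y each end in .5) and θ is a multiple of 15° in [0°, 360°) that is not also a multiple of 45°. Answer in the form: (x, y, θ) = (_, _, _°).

(x, y, θ) = (3.5, 4.5, 255°)

The pose lattice has 24·16 = 384 candidates. Test each by forward raycasting.
  (4.5, 2.5, 195°): beam 1 = 2.5882 ≠ 1.5529 ✗
  (1.5, 2.5, 60°): beam 1 = 2.8868 ≠ 1.5529 ✗
  (7.5, 3.5, 75°): beam 1 = 0.5176 ≠ 1.5529 ✗
  (2.5, 3.5, 345°): beam 1 = 2.5882 ≠ 1.5529 ✗
  (1.5, 3.5, 330°): beam 1 = 1.0000 ≠ 1.5529 ✗
  …
  (3.5, 4.5, 255°): r_1=1.5529, r_2=2.8868, r_3=3.6235, r_4=2.8868, r_5=1.9319 — all match ✓
Unique over the lattice → pose = (3.5, 4.5, 255°).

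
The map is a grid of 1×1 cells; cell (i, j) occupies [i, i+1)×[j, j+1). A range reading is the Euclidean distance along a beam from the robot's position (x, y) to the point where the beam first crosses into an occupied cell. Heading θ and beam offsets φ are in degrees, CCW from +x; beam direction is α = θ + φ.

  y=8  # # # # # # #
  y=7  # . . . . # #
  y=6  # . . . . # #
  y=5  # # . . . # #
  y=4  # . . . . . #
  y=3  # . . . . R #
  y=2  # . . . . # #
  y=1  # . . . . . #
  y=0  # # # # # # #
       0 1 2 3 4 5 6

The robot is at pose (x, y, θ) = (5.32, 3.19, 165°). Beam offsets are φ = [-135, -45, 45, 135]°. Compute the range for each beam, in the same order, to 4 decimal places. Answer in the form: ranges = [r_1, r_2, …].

ranges = [0.7852, 5.5541, 4.3800, 0.2194]

beam 1: φ=-135°, α=30°
  direction (0.8660, 0.5000); cell (5,3); t to first gridline: x 0.7852, y 1.6200 (then +1.1547 / +2.0000)
    (6,3) via x @ 0.7852  # hit
  → r_1 = 0.7852
beam 2: φ=-45°, α=120°
  direction (-0.5000, 0.8660); cell (5,3); t to first gridline: x 0.6400, y 0.9353 (then +2.0000 / +1.1547)
    (4,3) via x @ 0.6400
    (4,4) via y @ 0.9353
    (4,5) via y @ 2.0900
    (3,5) via x @ 2.6400
    (3,6) via y @ 3.2447
    (3,7) via y @ 4.3994
    (2,7) via x @ 4.6400
    (2,8) via y @ 5.5541  # hit
  → r_2 = 5.5541
beam 3: φ=45°, α=210°
  direction (-0.8660, -0.5000); cell (5,3); t to first gridline: x 0.3695, y 0.3800 (then +1.1547 / +2.0000)
    (4,3) via x @ 0.3695
    (4,2) via y @ 0.3800
    (3,2) via x @ 1.5242
    (3,1) via y @ 2.3800
    (2,1) via x @ 2.6789
    (1,1) via x @ 3.8336
    (1,0) via y @ 4.3800  # hit
  → r_3 = 4.3800
beam 4: φ=135°, α=300°
  direction (0.5000, -0.8660); cell (5,3); t to first gridline: x 1.3600, y 0.2194 (then +2.0000 / +1.1547)
    (5,2) via y @ 0.2194  # hit
  → r_4 = 0.2194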